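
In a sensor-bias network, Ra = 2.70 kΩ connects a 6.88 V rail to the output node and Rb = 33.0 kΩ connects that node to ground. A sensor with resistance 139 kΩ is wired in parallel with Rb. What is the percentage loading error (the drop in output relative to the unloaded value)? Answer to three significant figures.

1.76 %

The divider's output (Thévenin) resistance is Ra‖Rb = 2.496 kΩ.
Fractional drop under load = R_th/(R_th + R_L) = 2.496 / (2.496 + 139) = 0.01764.
So the output falls by 1.76 %.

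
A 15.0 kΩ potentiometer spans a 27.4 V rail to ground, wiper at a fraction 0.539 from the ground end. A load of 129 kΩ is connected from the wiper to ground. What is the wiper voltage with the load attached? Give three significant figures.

The wiper splits the pot into (1−α)R = 6.915 kΩ above and αR = 8.085 kΩ below.
Lower section ‖ load = 7.608 kΩ.
V_wiper = 27.4 × 7.608/(6.915 + 7.608) = 14.4 V.

V ≈ 14.4 V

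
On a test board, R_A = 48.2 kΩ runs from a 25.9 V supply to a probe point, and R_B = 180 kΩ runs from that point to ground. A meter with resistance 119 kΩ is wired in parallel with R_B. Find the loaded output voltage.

V_out ≈ 15.5 V

The load sits in parallel with R_B: R_B‖R_L = (180 × 119) / (180 + 119) = 71.64 kΩ.
V_out = 25.9 × 71.64 / (48.2 + 71.64) = 25.9 × 71.64/119.8 = 15.5 V.
(Unloaded it would have been 20.4 V.)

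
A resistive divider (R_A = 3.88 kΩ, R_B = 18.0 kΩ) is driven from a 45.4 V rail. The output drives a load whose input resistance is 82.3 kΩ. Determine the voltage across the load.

The load sits in parallel with R_B: R_B‖R_L = (18.0 × 82.3) / (18.0 + 82.3) = 14.77 kΩ.
V_out = 45.4 × 14.77 / (3.88 + 14.77) = 45.4 × 14.77/18.65 = 36.0 V.
(Unloaded it would have been 37.3 V.)

V_out ≈ 36.0 V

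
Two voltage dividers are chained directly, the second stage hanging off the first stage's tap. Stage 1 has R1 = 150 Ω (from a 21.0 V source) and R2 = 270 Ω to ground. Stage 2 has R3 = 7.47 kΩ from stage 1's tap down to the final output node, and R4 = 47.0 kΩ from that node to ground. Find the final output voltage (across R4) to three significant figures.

V_out ≈ 11.6 V

Stage 2 presents R3+R4 = 54470 Ω as a load on stage 1's tap.
Stage 1's lower leg becomes R2‖(R3+R4) = 268.7 Ω, so V_mid = 21.0 × 268.7/418.7 = 13.48 V.
Stage 2 is itself unloaded: V_out = V_mid × R4/(R3+R4) = 13.48 × 47000/54470 = 11.6 V.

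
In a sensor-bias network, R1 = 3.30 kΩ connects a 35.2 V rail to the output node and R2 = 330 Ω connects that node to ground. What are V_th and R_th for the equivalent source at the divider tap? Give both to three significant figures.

V_th = 3.20 V, R_th = 300 Ω

V_th is the open-circuit tap voltage: 35.2 × 330/(3300 + 330) = 3.20 V.
With the supply zeroed, R1 and R2 appear in parallel from the tap: R_th = R1‖R2 = (3300 × 330)/3630 = 300 Ω.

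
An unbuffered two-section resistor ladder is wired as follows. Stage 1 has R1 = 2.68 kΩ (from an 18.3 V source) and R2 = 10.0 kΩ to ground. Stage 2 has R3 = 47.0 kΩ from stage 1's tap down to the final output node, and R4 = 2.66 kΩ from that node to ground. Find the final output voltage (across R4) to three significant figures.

Stage 2 presents R3+R4 = 49.66 kΩ as a load on stage 1's tap.
Stage 1's lower leg becomes R2‖(R3+R4) = 8.324 kΩ, so V_mid = 18.3 × 8.324/11.00 = 13.84 V.
Stage 2 is itself unloaded: V_out = V_mid × R4/(R3+R4) = 13.84 × 2.66/49.66 = 0.741 V.

V_out ≈ 0.741 V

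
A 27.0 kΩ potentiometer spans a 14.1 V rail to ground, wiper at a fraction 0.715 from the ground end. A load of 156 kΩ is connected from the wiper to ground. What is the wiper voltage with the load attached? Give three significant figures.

The wiper splits the pot into (1−α)R = 7.695 kΩ above and αR = 19.30 kΩ below.
Lower section ‖ load = 17.18 kΩ.
V_wiper = 14.1 × 17.18/(7.695 + 17.18) = 9.74 V.

V ≈ 9.74 V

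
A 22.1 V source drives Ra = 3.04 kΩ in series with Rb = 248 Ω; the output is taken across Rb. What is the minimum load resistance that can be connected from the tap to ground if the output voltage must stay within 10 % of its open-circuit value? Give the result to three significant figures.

R_L(min) ≈ 2.06 kΩ

Output resistance R_th = Ra‖Rb = (3040 × 248)/3288 = 229.3 Ω.
The fractional drop is R_th/(R_th + R_L); requiring this ≤ 0.100 gives R_L ≥ R_th(1/0.100 − 1) = 229.3 × 9.000 = 2.06 kΩ.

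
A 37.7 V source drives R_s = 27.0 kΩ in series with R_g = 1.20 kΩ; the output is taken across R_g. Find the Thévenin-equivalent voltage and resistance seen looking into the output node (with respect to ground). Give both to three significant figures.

V_th is the open-circuit tap voltage: 37.7 × 1.20/(27.0 + 1.20) = 1.60 V.
With the supply zeroed, R_s and R_g appear in parallel from the tap: R_th = R_s‖R_g = (27.0 × 1.20)/28.20 = 1.15 kΩ.

V_th = 1.60 V, R_th = 1.15 kΩ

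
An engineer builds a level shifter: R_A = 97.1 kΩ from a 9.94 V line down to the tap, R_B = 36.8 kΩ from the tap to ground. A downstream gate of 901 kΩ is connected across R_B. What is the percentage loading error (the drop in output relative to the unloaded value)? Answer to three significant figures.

The divider's output (Thévenin) resistance is R_A‖R_B = 26.69 kΩ.
Fractional drop under load = R_th/(R_th + R_L) = 26.69 / (26.69 + 901) = 0.02877.
So the output falls by 2.88 %.

2.88 %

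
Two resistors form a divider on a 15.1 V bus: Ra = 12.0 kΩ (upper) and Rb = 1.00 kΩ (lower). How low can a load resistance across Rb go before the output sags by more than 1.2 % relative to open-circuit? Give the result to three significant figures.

R_L(min) ≈ 76.0 kΩ

Output resistance R_th = Ra‖Rb = (12000 × 1000)/13000 = 923.1 Ω.
The fractional drop is R_th/(R_th + R_L); requiring this ≤ 0.0120 gives R_L ≥ R_th(1/0.0120 − 1) = 923.1 × 82.33 = 76.0 kΩ.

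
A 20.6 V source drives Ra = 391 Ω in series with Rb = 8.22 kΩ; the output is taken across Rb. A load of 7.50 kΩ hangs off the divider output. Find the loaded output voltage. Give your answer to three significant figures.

V_out ≈ 18.7 V

The load sits in parallel with Rb: Rb‖R_L = (8220 × 7500) / (8220 + 7500) = 3922 Ω.
V_out = 20.6 × 3922 / (391 + 3922) = 20.6 × 3922/4313 = 18.7 V.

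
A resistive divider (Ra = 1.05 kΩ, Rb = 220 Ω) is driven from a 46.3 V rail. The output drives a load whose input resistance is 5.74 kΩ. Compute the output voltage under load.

The load sits in parallel with Rb: Rb‖R_L = (220 × 5740) / (220 + 5740) = 211.9 Ω.
V_out = 46.3 × 211.9 / (1050 + 211.9) = 46.3 × 211.9/1262 = 7.77 V.
(Unloaded it would have been 8.02 V.)

V_out ≈ 7.77 V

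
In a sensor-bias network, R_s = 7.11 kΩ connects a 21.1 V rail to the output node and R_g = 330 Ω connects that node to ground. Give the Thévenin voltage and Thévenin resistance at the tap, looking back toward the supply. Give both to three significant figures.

V_th is the open-circuit tap voltage: 21.1 × 330/(7110 + 330) = 0.936 V.
With the supply zeroed, R_s and R_g appear in parallel from the tap: R_th = R_s‖R_g = (7110 × 330)/7440 = 315 Ω.

V_th = 0.936 V, R_th = 315 Ω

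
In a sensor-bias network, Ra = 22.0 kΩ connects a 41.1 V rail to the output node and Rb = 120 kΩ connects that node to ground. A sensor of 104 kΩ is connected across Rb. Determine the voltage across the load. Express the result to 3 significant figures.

V_out ≈ 29.5 V

The load sits in parallel with Rb: Rb‖R_L = (120 × 104) / (120 + 104) = 55.71 kΩ.
V_out = 41.1 × 55.71 / (22.0 + 55.71) = 41.1 × 55.71/77.71 = 29.5 V.
(Unloaded it would have been 34.7 V.)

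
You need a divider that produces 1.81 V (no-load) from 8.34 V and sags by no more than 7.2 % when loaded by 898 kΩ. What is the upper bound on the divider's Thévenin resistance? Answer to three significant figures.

Loading drop = R_th/(R_th + R_L) ≤ 0.0720, so R_th ≤ R_L · ε/(1−ε) = 898 kΩ × 0.0720/0.9280 = 69.7 kΩ.

R_th ≤ 69.7 kΩ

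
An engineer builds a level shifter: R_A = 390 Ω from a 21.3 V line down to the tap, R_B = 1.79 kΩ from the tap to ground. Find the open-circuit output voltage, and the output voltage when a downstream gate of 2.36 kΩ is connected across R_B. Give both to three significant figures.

Unloaded: 17.5 V; loaded: 15.4 V

Open-circuit: V = 21.3 × 1790/(390 + 1790) = 17.5 V.
With the load, R_B becomes R_B‖R_L = 1018 Ω, so V = 21.3 × 1018/1408 = 15.4 V.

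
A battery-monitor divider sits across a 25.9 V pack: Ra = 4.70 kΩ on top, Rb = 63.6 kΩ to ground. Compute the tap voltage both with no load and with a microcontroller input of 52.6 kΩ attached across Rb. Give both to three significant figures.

Open-circuit: V = 25.9 × 63.6/(4.70 + 63.6) = 24.1 V.
With the load, Rb becomes Rb‖R_L = 28.79 kΩ, so V = 25.9 × 28.79/33.49 = 22.3 V.

Unloaded: 24.1 V; loaded: 22.3 V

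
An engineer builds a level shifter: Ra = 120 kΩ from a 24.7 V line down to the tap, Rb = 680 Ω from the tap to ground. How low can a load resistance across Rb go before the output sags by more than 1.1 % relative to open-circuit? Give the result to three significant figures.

Output resistance R_th = Ra‖Rb = (120000 × 680)/120700 = 676.2 Ω.
The fractional drop is R_th/(R_th + R_L); requiring this ≤ 0.0110 gives R_L ≥ R_th(1/0.0110 − 1) = 676.2 × 89.91 = 60.8 kΩ.

R_L(min) ≈ 60.8 kΩ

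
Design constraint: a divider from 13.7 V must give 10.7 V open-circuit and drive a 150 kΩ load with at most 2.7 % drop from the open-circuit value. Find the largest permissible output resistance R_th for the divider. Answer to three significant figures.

Loading drop = R_th/(R_th + R_L) ≤ 0.0270, so R_th ≤ R_L · ε/(1−ε) = 150 kΩ × 0.0270/0.9730 = 4.16 kΩ.

R_th ≤ 4.16 kΩ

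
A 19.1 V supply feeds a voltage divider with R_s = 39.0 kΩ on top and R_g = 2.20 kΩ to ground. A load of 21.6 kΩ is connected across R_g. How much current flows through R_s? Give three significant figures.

I ≈ 0.466 mA

R_g‖R_L = 1.997 kΩ, so the source sees R_s + R_g‖R_L = 41.00 kΩ.
I = 19.1 V / 41.00 kΩ = 0.466 mA.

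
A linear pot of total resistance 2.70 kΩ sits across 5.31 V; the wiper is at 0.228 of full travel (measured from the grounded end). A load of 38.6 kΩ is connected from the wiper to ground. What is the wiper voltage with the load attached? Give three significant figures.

The wiper splits the pot into (1−α)R = 2084 Ω above and αR = 615.6 Ω below.
Lower section ‖ load = 605.9 Ω.
V_wiper = 5.31 × 605.9/(2084 + 605.9) = 1.20 V.

V ≈ 1.20 V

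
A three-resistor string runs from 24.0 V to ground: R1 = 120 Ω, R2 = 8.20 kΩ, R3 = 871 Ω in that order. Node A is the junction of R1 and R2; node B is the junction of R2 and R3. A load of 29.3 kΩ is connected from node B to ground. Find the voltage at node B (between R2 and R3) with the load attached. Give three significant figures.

At node B, R3 is in parallel with the load: R3‖R_L = 845.9 Ω.
Below node A the resistance is R2 + (R3‖R_L) = 9046 Ω, so V_A = 24.0 × 9046/9166 = 23.69 V.
Then V_B = V_A × (R3‖R_L)/(R2 + R3‖R_L) = 23.69 × 845.9/9046 = 2.21 V.

V ≈ 2.21 V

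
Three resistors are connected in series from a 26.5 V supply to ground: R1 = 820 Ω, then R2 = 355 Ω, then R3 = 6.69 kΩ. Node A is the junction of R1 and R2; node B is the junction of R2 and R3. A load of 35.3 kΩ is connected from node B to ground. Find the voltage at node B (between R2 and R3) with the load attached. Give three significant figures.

V ≈ 21.9 V

At node B, R3 is in parallel with the load: R3‖R_L = 5624 Ω.
Below node A the resistance is R2 + (R3‖R_L) = 5979 Ω, so V_A = 26.5 × 5979/6799 = 23.30 V.
Then V_B = V_A × (R3‖R_L)/(R2 + R3‖R_L) = 23.30 × 5624/5979 = 21.9 V.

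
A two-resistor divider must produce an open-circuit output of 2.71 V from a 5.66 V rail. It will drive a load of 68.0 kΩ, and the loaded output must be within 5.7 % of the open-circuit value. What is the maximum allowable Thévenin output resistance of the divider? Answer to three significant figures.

R_th ≤ 4.11 kΩ

Loading drop = R_th/(R_th + R_L) ≤ 0.0570, so R_th ≤ R_L · ε/(1−ε) = 68.0 kΩ × 0.0570/0.9430 = 4.11 kΩ.
(Any R1, R2 with R2/(R1+R2) = 0.479 and R1‖R2 ≤ 4.11 kΩ will meet the spec.)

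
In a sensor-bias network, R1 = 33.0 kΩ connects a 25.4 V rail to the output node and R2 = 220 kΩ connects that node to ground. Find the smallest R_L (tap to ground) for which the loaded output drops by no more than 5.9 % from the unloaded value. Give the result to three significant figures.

R_L(min) ≈ 458 kΩ

Output resistance R_th = R1‖R2 = (33.0 × 220)/253.0 = 28.70 kΩ.
The fractional drop is R_th/(R_th + R_L); requiring this ≤ 0.0590 gives R_L ≥ R_th(1/0.0590 − 1) = 28.70 × 15.95 = 458 kΩ.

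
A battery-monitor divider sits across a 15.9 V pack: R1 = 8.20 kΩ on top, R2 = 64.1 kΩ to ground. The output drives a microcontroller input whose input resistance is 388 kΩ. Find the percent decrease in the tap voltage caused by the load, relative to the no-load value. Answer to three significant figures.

1.84 %

The divider's output (Thévenin) resistance is R1‖R2 = 7.270 kΩ.
Fractional drop under load = R_th/(R_th + R_L) = 7.270 / (7.270 + 388) = 0.01839.
So the output falls by 1.84 %.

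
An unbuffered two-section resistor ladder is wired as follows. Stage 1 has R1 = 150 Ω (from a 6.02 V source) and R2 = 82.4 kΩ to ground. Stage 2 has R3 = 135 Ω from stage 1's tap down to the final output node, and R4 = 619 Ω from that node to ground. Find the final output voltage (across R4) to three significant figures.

V_out ≈ 4.12 V

Stage 2 presents R3+R4 = 754.0 Ω as a load on stage 1's tap.
Stage 1's lower leg becomes R2‖(R3+R4) = 747.2 Ω, so V_mid = 6.02 × 747.2/897.2 = 5.013 V.
Stage 2 is itself unloaded: V_out = V_mid × R4/(R3+R4) = 5.013 × 619/754.0 = 4.12 V.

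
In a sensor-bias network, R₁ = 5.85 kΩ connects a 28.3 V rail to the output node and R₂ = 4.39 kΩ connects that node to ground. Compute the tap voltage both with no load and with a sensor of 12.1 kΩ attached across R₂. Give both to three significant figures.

Open-circuit: V = 28.3 × 4.39/(5.85 + 4.39) = 12.1 V.
With the load, R₂ becomes R₂‖R_L = 3.221 kΩ, so V = 28.3 × 3.221/9.071 = 10.0 V.

Unloaded: 12.1 V; loaded: 10.0 V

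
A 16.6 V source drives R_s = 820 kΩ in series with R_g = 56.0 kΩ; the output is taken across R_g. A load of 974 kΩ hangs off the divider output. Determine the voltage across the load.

The load sits in parallel with R_g: R_g‖R_L = (56.0 × 974) / (56.0 + 974) = 52.96 kΩ.
V_out = 16.6 × 52.96 / (820 + 52.96) = 16.6 × 52.96/873.0 = 1.01 V.
(Unloaded it would have been 1.06 V.)

V_out ≈ 1.01 V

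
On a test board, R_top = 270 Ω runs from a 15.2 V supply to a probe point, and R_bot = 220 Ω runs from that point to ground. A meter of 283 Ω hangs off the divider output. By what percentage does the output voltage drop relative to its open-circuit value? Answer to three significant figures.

30.0 %

The divider's output (Thévenin) resistance is R_top‖R_bot = 121.2 Ω.
Fractional drop under load = R_th/(R_th + R_L) = 121.2 / (121.2 + 283) = 0.2999.
So the output falls by 30.0 %.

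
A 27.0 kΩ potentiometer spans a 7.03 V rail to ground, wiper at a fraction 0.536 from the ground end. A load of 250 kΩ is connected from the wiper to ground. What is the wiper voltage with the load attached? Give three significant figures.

The wiper splits the pot into (1−α)R = 12.53 kΩ above and αR = 14.47 kΩ below.
Lower section ‖ load = 13.68 kΩ.
V_wiper = 7.03 × 13.68/(12.53 + 13.68) = 3.67 V.

V ≈ 3.67 V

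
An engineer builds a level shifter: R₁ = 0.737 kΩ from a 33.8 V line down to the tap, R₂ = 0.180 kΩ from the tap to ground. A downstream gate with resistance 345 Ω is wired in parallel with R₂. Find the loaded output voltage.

The load sits in parallel with R₂: R₂‖R_L = (180 × 345) / (180 + 345) = 118.3 Ω.
V_out = 33.8 × 118.3 / (737 + 118.3) = 33.8 × 118.3/855.3 = 4.67 V.
(Unloaded it would have been 6.63 V.)

V_out ≈ 4.67 V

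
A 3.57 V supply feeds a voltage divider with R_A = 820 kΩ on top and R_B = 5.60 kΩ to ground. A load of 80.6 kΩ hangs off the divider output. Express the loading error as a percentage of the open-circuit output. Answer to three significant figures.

The divider's output (Thévenin) resistance is R_A‖R_B = 5.562 kΩ.
Fractional drop under load = R_th/(R_th + R_L) = 5.562 / (5.562 + 80.6) = 0.06455.
So the output falls by 6.46 %.

6.46 %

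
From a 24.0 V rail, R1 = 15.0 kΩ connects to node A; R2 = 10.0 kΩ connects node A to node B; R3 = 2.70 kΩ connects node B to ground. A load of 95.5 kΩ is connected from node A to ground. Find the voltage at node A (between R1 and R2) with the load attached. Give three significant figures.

V ≈ 10.3 V

Below node A the series string R2+R3 = 12.70 kΩ sits in parallel with the 95.5 kΩ load: 11.21 kΩ.
V_A = 24.0 × 11.21/(15.0 + 11.21) = 10.3 V.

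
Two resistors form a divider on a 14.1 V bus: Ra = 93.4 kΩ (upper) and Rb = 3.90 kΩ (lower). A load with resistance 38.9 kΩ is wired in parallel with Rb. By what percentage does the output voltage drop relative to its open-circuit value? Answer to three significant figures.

The divider's output (Thévenin) resistance is Ra‖Rb = 3.744 kΩ.
Fractional drop under load = R_th/(R_th + R_L) = 3.744 / (3.744 + 38.9) = 0.08779.
So the output falls by 8.78 %.

8.78 %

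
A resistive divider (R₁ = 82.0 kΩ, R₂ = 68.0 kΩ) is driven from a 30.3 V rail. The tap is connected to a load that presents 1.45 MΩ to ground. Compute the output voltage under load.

V_out ≈ 13.4 V

The load sits in parallel with R₂: R₂‖R_L = (68.0 × 1450) / (68.0 + 1450) = 64.95 kΩ.
V_out = 30.3 × 64.95 / (82.0 + 64.95) = 30.3 × 64.95/147.0 = 13.4 V.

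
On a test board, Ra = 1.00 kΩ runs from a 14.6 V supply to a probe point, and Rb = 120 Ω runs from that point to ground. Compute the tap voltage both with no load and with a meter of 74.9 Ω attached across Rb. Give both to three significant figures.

Open-circuit: V = 14.6 × 120/(1000 + 120) = 1.56 V.
With the load, Rb becomes Rb‖R_L = 46.12 Ω, so V = 14.6 × 46.12/1046 = 0.644 V.

Unloaded: 1.56 V; loaded: 0.644 V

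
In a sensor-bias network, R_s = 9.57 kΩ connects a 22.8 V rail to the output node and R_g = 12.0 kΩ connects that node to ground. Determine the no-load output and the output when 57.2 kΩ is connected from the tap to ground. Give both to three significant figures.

Open-circuit: V = 22.8 × 12.0/(9.57 + 12.0) = 12.7 V.
With the load, R_g becomes R_g‖R_L = 9.919 kΩ, so V = 22.8 × 9.919/19.49 = 11.6 V.

Unloaded: 12.7 V; loaded: 11.6 V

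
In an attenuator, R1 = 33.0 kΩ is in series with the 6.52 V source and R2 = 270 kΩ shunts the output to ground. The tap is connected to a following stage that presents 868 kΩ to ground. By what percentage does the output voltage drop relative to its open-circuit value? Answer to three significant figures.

3.28 %

The divider's output (Thévenin) resistance is R1‖R2 = 29.41 kΩ.
Fractional drop under load = R_th/(R_th + R_L) = 29.41 / (29.41 + 868) = 0.03277.
So the output falls by 3.28 %.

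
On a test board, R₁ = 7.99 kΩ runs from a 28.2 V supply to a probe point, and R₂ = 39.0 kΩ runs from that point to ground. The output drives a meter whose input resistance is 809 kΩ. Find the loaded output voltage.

V_out ≈ 23.2 V

The load sits in parallel with R₂: R₂‖R_L = (39.0 × 809) / (39.0 + 809) = 37.21 kΩ.
V_out = 28.2 × 37.21 / (7.99 + 37.21) = 28.2 × 37.21/45.20 = 23.2 V.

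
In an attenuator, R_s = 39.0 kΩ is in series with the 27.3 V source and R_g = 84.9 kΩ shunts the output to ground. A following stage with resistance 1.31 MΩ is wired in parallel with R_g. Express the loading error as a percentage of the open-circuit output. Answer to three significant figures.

The divider's output (Thévenin) resistance is R_s‖R_g = 26.72 kΩ.
Fractional drop under load = R_th/(R_th + R_L) = 26.72 / (26.72 + 1310) = 0.01999.
So the output falls by 2.00 %.

2.00 %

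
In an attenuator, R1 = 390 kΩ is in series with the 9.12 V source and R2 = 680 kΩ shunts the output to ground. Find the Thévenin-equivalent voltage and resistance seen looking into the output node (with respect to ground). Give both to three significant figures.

V_th is the open-circuit tap voltage: 9.12 × 680/(390 + 680) = 5.80 V.
With the supply zeroed, R1 and R2 appear in parallel from the tap: R_th = R1‖R2 = (390 × 680)/1070 = 248 kΩ.

V_th = 5.80 V, R_th = 248 kΩ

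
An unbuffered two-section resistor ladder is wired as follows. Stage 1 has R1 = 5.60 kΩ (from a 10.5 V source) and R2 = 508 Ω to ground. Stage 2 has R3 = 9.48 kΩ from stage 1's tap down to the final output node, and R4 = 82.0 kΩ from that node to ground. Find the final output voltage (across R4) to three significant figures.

V_out ≈ 0.779 V

Stage 2 presents R3+R4 = 91480 Ω as a load on stage 1's tap.
Stage 1's lower leg becomes R2‖(R3+R4) = 505.2 Ω, so V_mid = 10.5 × 505.2/6105 = 0.8689 V.
Stage 2 is itself unloaded: V_out = V_mid × R4/(R3+R4) = 0.8689 × 82000/91480 = 0.779 V.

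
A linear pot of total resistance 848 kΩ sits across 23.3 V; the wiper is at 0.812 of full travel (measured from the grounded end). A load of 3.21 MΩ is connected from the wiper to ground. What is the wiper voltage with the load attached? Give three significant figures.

The wiper splits the pot into (1−α)R = 159.4 kΩ above and αR = 688.6 kΩ below.
Lower section ‖ load = 567.0 kΩ.
V_wiper = 23.3 × 567.0/(159.4 + 567.0) = 18.2 V.

V ≈ 18.2 V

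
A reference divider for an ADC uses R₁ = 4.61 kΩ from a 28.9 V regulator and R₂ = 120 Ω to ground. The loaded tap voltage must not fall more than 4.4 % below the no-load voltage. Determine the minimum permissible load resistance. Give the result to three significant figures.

R_L(min) ≈ 2.54 kΩ

Output resistance R_th = R₁‖R₂ = (4610 × 120)/4730 = 117.0 Ω.
The fractional drop is R_th/(R_th + R_L); requiring this ≤ 0.0440 gives R_L ≥ R_th(1/0.0440 − 1) = 117.0 × 21.73 = 2.54 kΩ.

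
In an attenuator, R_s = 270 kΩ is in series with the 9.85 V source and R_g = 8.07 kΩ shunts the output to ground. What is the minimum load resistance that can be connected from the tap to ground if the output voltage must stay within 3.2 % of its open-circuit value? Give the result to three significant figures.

R_L(min) ≈ 237 kΩ

Output resistance R_th = R_s‖R_g = (270 × 8.07)/278.1 = 7.836 kΩ.
The fractional drop is R_th/(R_th + R_L); requiring this ≤ 0.0320 gives R_L ≥ R_th(1/0.0320 − 1) = 7.836 × 30.25 = 237 kΩ.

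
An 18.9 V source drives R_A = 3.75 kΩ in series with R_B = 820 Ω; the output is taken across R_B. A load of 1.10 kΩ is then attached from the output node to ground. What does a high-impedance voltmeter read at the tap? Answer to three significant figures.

The load sits in parallel with R_B: R_B‖R_L = (820 × 1100) / (820 + 1100) = 469.8 Ω.
V_out = 18.9 × 469.8 / (3750 + 469.8) = 18.9 × 469.8/4220 = 2.10 V.
(Unloaded it would have been 3.39 V.)

V_out ≈ 2.10 V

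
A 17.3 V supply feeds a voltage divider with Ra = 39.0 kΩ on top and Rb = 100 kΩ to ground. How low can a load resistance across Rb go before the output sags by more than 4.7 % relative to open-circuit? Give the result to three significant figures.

Output resistance R_th = Ra‖Rb = (39.0 × 100)/139.0 = 28.06 kΩ.
The fractional drop is R_th/(R_th + R_L); requiring this ≤ 0.0470 gives R_L ≥ R_th(1/0.0470 − 1) = 28.06 × 20.28 = 569 kΩ.

R_L(min) ≈ 569 kΩ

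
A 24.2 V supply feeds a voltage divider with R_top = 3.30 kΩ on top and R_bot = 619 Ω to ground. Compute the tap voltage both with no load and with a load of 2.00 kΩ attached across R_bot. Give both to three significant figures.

Open-circuit: V = 24.2 × 619/(3300 + 619) = 3.82 V.
With the load, R_bot becomes R_bot‖R_L = 472.7 Ω, so V = 24.2 × 472.7/3773 = 3.03 V.

Unloaded: 3.82 V; loaded: 3.03 V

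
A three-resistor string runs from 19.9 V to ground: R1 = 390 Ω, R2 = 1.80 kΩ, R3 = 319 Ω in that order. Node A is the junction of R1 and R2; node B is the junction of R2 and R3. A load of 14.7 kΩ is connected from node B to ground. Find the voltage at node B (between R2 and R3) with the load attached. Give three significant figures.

V ≈ 2.48 V

At node B, R3 is in parallel with the load: R3‖R_L = 312.2 Ω.
Below node A the resistance is R2 + (R3‖R_L) = 2112 Ω, so V_A = 19.9 × 2112/2502 = 16.80 V.
Then V_B = V_A × (R3‖R_L)/(R2 + R3‖R_L) = 16.80 × 312.2/2112 = 2.48 V.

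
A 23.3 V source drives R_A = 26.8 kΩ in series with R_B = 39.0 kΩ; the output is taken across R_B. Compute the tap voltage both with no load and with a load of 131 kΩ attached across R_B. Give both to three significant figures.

Open-circuit: V = 23.3 × 39.0/(26.8 + 39.0) = 13.8 V.
With the load, R_B becomes R_B‖R_L = 30.05 kΩ, so V = 23.3 × 30.05/56.85 = 12.3 V.

Unloaded: 13.8 V; loaded: 12.3 V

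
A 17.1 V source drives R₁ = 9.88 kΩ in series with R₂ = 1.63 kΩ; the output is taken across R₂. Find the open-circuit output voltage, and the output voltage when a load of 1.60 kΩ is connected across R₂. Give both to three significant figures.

Open-circuit: V = 17.1 × 1.63/(9.88 + 1.63) = 2.42 V.
With the load, R₂ becomes R₂‖R_L = 0.8074 kΩ, so V = 17.1 × 0.8074/10.69 = 1.29 V.

Unloaded: 2.42 V; loaded: 1.29 V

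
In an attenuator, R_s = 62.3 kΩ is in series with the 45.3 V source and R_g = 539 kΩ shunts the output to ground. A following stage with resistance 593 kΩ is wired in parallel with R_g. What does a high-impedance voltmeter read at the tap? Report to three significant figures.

The load sits in parallel with R_g: R_g‖R_L = (539 × 593) / (539 + 593) = 282.4 kΩ.
V_out = 45.3 × 282.4 / (62.3 + 282.4) = 45.3 × 282.4/344.7 = 37.1 V.

V_out ≈ 37.1 V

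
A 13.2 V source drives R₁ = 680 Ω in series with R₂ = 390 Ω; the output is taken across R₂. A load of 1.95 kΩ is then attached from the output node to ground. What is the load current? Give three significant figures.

R₂‖R_L = 325.0 Ω; V_out = 13.2 × 325.0/1005 = 4.269 V.
I_L = V_out / R_L = 4.269 / 1.95 kΩ = 2.19 mA.

I_L ≈ 2.19 mA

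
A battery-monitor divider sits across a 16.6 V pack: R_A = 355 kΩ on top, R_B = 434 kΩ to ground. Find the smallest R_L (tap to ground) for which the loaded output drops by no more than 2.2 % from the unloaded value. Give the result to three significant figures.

R_L(min) ≈ 8.68 MΩ

Output resistance R_th = R_A‖R_B = (355 × 434)/789.0 = 195.3 kΩ.
The fractional drop is R_th/(R_th + R_L); requiring this ≤ 0.0220 gives R_L ≥ R_th(1/0.0220 − 1) = 195.3 × 44.45 = 8.68 MΩ.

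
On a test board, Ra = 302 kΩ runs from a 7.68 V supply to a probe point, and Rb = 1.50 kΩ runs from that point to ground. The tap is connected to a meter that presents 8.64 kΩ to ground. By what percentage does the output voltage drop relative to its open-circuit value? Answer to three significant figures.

14.7 %

Unloaded V = 7.68 × 1.50/303.5 = 0.037957 V.
Loaded: Rb‖R_L = 1.278 kΩ, giving V = 7.68 × 1.278/303.3 = 0.032366 V.
Drop = (0.037957 − 0.032366) / 0.037957 = 14.7 %.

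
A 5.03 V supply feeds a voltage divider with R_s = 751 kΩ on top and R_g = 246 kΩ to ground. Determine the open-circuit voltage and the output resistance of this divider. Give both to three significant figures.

V_th is the open-circuit tap voltage: 5.03 × 246/(751 + 246) = 1.24 V.
With the supply zeroed, R_s and R_g appear in parallel from the tap: R_th = R_s‖R_g = (751 × 246)/997.0 = 185 kΩ.

V_th = 1.24 V, R_th = 185 kΩ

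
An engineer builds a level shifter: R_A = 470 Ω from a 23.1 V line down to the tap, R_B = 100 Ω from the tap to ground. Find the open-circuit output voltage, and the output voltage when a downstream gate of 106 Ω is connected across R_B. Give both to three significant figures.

Open-circuit: V = 23.1 × 100/(470 + 100) = 4.05 V.
With the load, R_B becomes R_B‖R_L = 51.46 Ω, so V = 23.1 × 51.46/521.5 = 2.28 V.

Unloaded: 4.05 V; loaded: 2.28 V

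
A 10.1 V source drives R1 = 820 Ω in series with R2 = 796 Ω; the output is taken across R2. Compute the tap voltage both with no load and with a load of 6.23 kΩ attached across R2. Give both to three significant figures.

Unloaded: 4.97 V; loaded: 4.67 V

Open-circuit: V = 10.1 × 796/(820 + 796) = 4.97 V.
With the load, R2 becomes R2‖R_L = 705.8 Ω, so V = 10.1 × 705.8/1526 = 4.67 V.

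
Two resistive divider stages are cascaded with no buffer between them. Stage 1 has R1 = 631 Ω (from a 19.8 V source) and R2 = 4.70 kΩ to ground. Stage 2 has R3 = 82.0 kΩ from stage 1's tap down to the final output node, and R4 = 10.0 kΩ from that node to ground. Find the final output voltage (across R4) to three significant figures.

Stage 2 presents R3+R4 = 92000 Ω as a load on stage 1's tap.
Stage 1's lower leg becomes R2‖(R3+R4) = 4472 Ω, so V_mid = 19.8 × 4472/5103 = 17.35 V.
Stage 2 is itself unloaded: V_out = V_mid × R4/(R3+R4) = 17.35 × 10000/92000 = 1.89 V.

V_out ≈ 1.89 V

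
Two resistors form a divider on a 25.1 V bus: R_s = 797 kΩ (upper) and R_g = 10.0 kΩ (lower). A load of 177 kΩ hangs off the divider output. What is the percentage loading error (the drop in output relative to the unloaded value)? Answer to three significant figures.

5.28 %

The divider's output (Thévenin) resistance is R_s‖R_g = 9.876 kΩ.
Fractional drop under load = R_th/(R_th + R_L) = 9.876 / (9.876 + 177) = 0.05285.
So the output falls by 5.28 %.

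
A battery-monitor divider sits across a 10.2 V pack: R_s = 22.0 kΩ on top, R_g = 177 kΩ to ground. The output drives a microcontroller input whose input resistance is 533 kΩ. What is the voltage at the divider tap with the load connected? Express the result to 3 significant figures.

The load sits in parallel with R_g: R_g‖R_L = (177 × 533) / (177 + 533) = 132.9 kΩ.
V_out = 10.2 × 132.9 / (22.0 + 132.9) = 10.2 × 132.9/154.9 = 8.75 V.

V_out ≈ 8.75 V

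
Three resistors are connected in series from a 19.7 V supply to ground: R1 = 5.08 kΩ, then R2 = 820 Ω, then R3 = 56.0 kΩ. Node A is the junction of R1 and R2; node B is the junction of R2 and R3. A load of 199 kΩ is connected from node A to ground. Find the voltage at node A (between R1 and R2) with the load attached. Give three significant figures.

V ≈ 17.7 V

Below node A the series string R2+R3 = 56820 Ω sits in parallel with the 199000 Ω load: 44200 Ω.
V_A = 19.7 × 44200/(5080 + 44200) = 17.7 V.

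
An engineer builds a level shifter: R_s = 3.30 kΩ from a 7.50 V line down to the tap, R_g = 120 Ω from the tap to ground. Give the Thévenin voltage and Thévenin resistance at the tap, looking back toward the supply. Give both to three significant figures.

V_th is the open-circuit tap voltage: 7.50 × 120/(3300 + 120) = 0.263 V.
With the supply zeroed, R_s and R_g appear in parallel from the tap: R_th = R_s‖R_g = (3300 × 120)/3420 = 116 Ω.

V_th = 0.263 V, R_th = 116 Ω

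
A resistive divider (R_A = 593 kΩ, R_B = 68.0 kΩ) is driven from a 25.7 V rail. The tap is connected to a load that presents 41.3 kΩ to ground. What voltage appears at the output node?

The load sits in parallel with R_B: R_B‖R_L = (68.0 × 41.3) / (68.0 + 41.3) = 25.69 kΩ.
V_out = 25.7 × 25.69 / (593 + 25.69) = 25.7 × 25.69/618.7 = 1.07 V.

V_out ≈ 1.07 V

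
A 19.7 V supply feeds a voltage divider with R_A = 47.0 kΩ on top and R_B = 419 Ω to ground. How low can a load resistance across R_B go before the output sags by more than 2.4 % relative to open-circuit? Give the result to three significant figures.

R_L(min) ≈ 16.9 kΩ

Output resistance R_th = R_A‖R_B = (47000 × 419)/47420 = 415.3 Ω.
The fractional drop is R_th/(R_th + R_L); requiring this ≤ 0.0240 gives R_L ≥ R_th(1/0.0240 − 1) = 415.3 × 40.67 = 16.9 kΩ.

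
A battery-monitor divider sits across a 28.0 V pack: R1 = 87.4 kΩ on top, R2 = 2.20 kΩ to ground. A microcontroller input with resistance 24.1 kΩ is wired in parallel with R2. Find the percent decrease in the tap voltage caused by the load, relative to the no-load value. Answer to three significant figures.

8.18 %

The divider's output (Thévenin) resistance is R1‖R2 = 2.146 kΩ.
Fractional drop under load = R_th/(R_th + R_L) = 2.146 / (2.146 + 24.1) = 0.08176.
So the output falls by 8.18 %.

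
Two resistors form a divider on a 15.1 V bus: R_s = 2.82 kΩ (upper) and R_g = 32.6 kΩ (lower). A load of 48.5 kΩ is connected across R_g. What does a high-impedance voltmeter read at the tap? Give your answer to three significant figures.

V_out ≈ 13.2 V

The load sits in parallel with R_g: R_g‖R_L = (32.6 × 48.5) / (32.6 + 48.5) = 19.50 kΩ.
V_out = 15.1 × 19.50 / (2.82 + 19.50) = 15.1 × 19.50/22.32 = 13.2 V.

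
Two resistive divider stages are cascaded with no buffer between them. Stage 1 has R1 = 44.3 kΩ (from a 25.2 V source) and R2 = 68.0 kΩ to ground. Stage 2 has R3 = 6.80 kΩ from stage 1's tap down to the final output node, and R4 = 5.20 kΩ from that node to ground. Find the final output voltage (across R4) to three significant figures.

V_out ≈ 2.04 V

Stage 2 presents R3+R4 = 12.00 kΩ as a load on stage 1's tap.
Stage 1's lower leg becomes R2‖(R3+R4) = 10.20 kΩ, so V_mid = 25.2 × 10.20/54.50 = 4.716 V.
Stage 2 is itself unloaded: V_out = V_mid × R4/(R3+R4) = 4.716 × 5.20/12.00 = 2.04 V.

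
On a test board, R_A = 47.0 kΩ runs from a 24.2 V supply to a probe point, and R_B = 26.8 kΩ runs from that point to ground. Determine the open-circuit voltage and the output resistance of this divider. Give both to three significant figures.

V_th is the open-circuit tap voltage: 24.2 × 26.8/(47.0 + 26.8) = 8.79 V.
With the supply zeroed, R_A and R_B appear in parallel from the tap: R_th = R_A‖R_B = (47.0 × 26.8)/73.80 = 17.1 kΩ.

V_th = 8.79 V, R_th = 17.1 kΩ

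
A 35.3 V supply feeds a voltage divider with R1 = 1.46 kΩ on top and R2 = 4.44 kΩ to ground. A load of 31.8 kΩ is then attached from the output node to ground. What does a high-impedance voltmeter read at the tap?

The load sits in parallel with R2: R2‖R_L = (4.44 × 31.8) / (4.44 + 31.8) = 3.896 kΩ.
V_out = 35.3 × 3.896 / (1.46 + 3.896) = 35.3 × 3.896/5.356 = 25.7 V.

V_out ≈ 25.7 V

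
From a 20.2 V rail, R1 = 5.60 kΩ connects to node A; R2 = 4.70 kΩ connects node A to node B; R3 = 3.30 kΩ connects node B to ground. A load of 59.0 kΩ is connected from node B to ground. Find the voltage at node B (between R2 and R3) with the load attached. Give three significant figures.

V ≈ 4.70 V

At node B, R3 is in parallel with the load: R3‖R_L = 3.125 kΩ.
Below node A the resistance is R2 + (R3‖R_L) = 7.825 kΩ, so V_A = 20.2 × 7.825/13.43 = 11.77 V.
Then V_B = V_A × (R3‖R_L)/(R2 + R3‖R_L) = 11.77 × 3.125/7.825 = 4.70 V.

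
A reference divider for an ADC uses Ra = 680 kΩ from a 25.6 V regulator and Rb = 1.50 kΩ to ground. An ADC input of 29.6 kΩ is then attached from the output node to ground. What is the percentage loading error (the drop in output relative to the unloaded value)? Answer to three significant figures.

4.81 %

The divider's output (Thévenin) resistance is Ra‖Rb = 1.497 kΩ.
Fractional drop under load = R_th/(R_th + R_L) = 1.497 / (1.497 + 29.6) = 0.04813.
So the output falls by 4.81 %.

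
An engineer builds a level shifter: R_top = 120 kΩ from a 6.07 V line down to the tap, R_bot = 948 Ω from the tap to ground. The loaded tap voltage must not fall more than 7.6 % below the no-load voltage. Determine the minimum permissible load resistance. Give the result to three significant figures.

R_L(min) ≈ 11.4 kΩ

Output resistance R_th = R_top‖R_bot = (120000 × 948)/120900 = 940.6 Ω.
The fractional drop is R_th/(R_th + R_L); requiring this ≤ 0.0760 gives R_L ≥ R_th(1/0.0760 − 1) = 940.6 × 12.16 = 11.4 kΩ.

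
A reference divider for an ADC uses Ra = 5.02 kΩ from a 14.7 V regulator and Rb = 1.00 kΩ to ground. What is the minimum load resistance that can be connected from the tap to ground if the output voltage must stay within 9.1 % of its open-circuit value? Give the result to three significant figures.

Output resistance R_th = Ra‖Rb = (5020 × 1000)/6020 = 833.9 Ω.
The fractional drop is R_th/(R_th + R_L); requiring this ≤ 0.0910 gives R_L ≥ R_th(1/0.0910 − 1) = 833.9 × 9.989 = 8.33 kΩ.

R_L(min) ≈ 8.33 kΩ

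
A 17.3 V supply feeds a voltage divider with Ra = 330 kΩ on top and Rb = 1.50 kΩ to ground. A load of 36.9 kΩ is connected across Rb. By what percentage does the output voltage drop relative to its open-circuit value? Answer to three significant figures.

The divider's output (Thévenin) resistance is Ra‖Rb = 1.493 kΩ.
Fractional drop under load = R_th/(R_th + R_L) = 1.493 / (1.493 + 36.9) = 0.03889.
So the output falls by 3.89 %.

3.89 %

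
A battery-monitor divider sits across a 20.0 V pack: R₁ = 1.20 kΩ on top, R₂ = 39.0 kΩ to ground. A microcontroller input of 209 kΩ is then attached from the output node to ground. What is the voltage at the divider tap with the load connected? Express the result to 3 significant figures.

V_out ≈ 19.3 V

The load sits in parallel with R₂: R₂‖R_L = (39.0 × 209) / (39.0 + 209) = 32.87 kΩ.
V_out = 20.0 × 32.87 / (1.20 + 32.87) = 20.0 × 32.87/34.07 = 19.3 V.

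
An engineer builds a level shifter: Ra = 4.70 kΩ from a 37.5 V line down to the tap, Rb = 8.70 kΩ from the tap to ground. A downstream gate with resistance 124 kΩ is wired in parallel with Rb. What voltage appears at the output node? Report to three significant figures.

V_out ≈ 23.8 V

The load sits in parallel with Rb: Rb‖R_L = (8.70 × 124) / (8.70 + 124) = 8.130 kΩ.
V_out = 37.5 × 8.130 / (4.70 + 8.130) = 37.5 × 8.130/12.83 = 23.8 V.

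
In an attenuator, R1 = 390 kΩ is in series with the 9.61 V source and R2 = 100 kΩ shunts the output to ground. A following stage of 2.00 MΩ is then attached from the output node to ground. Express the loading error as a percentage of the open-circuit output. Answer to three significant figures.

The divider's output (Thévenin) resistance is R1‖R2 = 79.59 kΩ.
Fractional drop under load = R_th/(R_th + R_L) = 79.59 / (79.59 + 2000) = 0.03827.
So the output falls by 3.83 %.

3.83 %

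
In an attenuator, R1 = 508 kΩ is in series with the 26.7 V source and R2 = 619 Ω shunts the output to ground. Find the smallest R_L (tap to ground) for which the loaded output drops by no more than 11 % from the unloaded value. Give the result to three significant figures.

R_L(min) ≈ 5.00 kΩ

Output resistance R_th = R1‖R2 = (508000 × 619)/508600 = 618.2 Ω.
The fractional drop is R_th/(R_th + R_L); requiring this ≤ 0.110 gives R_L ≥ R_th(1/0.110 − 1) = 618.2 × 8.091 = 5.00 kΩ.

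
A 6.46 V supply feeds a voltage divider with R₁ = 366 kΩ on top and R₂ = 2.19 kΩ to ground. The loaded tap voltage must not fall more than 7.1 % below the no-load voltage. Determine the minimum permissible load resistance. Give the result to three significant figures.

Output resistance R_th = R₁‖R₂ = (366 × 2.19)/368.2 = 2.177 kΩ.
The fractional drop is R_th/(R_th + R_L); requiring this ≤ 0.0710 gives R_L ≥ R_th(1/0.0710 − 1) = 2.177 × 13.08 = 28.5 kΩ.

R_L(min) ≈ 28.5 kΩ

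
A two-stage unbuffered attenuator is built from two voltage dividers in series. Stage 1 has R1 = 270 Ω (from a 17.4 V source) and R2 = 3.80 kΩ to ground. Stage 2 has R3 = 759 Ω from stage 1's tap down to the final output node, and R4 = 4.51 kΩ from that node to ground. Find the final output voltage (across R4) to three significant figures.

Stage 2 presents R3+R4 = 5269 Ω as a load on stage 1's tap.
Stage 1's lower leg becomes R2‖(R3+R4) = 2208 Ω, so V_mid = 17.4 × 2208/2478 = 15.50 V.
Stage 2 is itself unloaded: V_out = V_mid × R4/(R3+R4) = 15.50 × 4510/5269 = 13.3 V.

V_out ≈ 13.3 V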